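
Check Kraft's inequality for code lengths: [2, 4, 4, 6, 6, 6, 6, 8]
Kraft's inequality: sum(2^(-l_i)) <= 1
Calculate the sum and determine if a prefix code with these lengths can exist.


Sum = 2^(-2) + 2^(-4) + 2^(-4) + 2^(-6) + 2^(-6) + 2^(-6) + 2^(-6) + 2^(-8)
    = 0.25 + 0.0625 + 0.0625 + 0.015625 + 0.015625 + 0.015625 + 0.015625 + 0.00390625
    = 113/256 = 0.44140625
Since 0.44140625 <= 1, Kraft's inequality IS satisfied.
A prefix code with these lengths CAN exist.

Kraft sum = 0.44140625. Satisfied.


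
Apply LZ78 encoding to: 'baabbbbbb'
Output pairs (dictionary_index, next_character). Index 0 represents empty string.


LZ78 encoding steps:
Dictionary: {0: ''}
Step 1: w='' (idx 0), next='b' -> output (0, 'b'), add 'b' as idx 1
Step 2: w='' (idx 0), next='a' -> output (0, 'a'), add 'a' as idx 2
Step 3: w='a' (idx 2), next='b' -> output (2, 'b'), add 'ab' as idx 3
Step 4: w='b' (idx 1), next='b' -> output (1, 'b'), add 'bb' as idx 4
Step 5: w='bb' (idx 4), next='b' -> output (4, 'b'), add 'bbb' as idx 5


Encoded: [(0, 'b'), (0, 'a'), (2, 'b'), (1, 'b'), (4, 'b')]


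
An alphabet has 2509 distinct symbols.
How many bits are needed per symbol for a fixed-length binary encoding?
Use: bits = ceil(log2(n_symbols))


log2(2509) = 11.2929
Bracket: 2^11 = 2048 < 2509 <= 2^12 = 4096
So ceil(log2(2509)) = 12

bits = ceil(log2(2509)) = ceil(11.2929) = 12 bits


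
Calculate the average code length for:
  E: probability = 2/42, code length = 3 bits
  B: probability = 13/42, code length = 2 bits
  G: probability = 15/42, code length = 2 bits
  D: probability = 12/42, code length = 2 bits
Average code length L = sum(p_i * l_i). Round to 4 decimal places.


Weighted contributions p_i * l_i:
  E: (2/42) * 3 = 6/42
  B: (13/42) * 2 = 26/42
  G: (15/42) * 2 = 30/42
  D: (12/42) * 2 = 24/42
Sum = (6 + 26 + 30 + 24)/42 = 86/42

L = 86/42 = 2.0476 bits/symbol


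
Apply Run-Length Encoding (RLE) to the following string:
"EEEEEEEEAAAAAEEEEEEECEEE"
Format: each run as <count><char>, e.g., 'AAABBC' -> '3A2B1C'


Scanning runs left to right:
  i=0: run of 'E' x 8 -> '8E'
  i=8: run of 'A' x 5 -> '5A'
  i=13: run of 'E' x 7 -> '7E'
  i=20: run of 'C' x 1 -> '1C'
  i=21: run of 'E' x 3 -> '3E'

RLE = 8E5A7E1C3E


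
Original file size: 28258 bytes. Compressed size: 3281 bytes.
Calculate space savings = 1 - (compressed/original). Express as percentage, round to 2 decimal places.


ratio = compressed/original = 3281/28258 = 0.116109
savings = 1 - ratio = 1 - 0.116109 = 0.883891
as a percentage: 0.883891 * 100 = 88.39%

Space savings = 1 - 3281/28258 = 88.39%


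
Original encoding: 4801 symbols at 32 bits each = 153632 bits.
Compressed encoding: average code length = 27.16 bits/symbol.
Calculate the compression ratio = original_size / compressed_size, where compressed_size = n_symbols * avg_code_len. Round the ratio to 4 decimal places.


original_size = n_symbols * orig_bits = 4801 * 32 = 153632 bits
compressed_size = n_symbols * avg_code_len = 4801 * 27.16 = 130395.16 bits
ratio = original_size / compressed_size = 153632 / 130395.16 = 1.1782

Compression ratio = 1.1782


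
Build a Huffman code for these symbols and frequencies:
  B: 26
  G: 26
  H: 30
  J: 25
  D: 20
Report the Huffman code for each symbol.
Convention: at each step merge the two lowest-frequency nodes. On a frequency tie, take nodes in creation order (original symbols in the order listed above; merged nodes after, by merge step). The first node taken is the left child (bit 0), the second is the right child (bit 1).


Huffman tree construction:
Step 1: Merge D(20) + J(25) = 45
Step 2: Merge B(26) + G(26) = 52
Step 3: Merge H(30) + (D+J)(45) = 75
Step 4: Merge (B+G)(52) + (H+(D+J))(75) = 127
Read each symbol's code off the tree from the root (left child = 0, right child = 1).

Codes:
  B: 00 (length 2)
  G: 01 (length 2)
  H: 10 (length 2)
  J: 111 (length 3)
  D: 110 (length 3)
Average code length: 299/127 = 2.3543 bits/symbol


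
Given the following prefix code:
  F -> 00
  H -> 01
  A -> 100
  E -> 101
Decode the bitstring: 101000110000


Decoding step by step:
Bits 101 -> E
Bits 00 -> F
Bits 01 -> H
Bits 100 -> A
Bits 00 -> F


Decoded message: EFHAF


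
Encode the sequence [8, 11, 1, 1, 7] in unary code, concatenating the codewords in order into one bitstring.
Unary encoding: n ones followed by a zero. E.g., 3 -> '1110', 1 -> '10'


Encode each number as n ones followed by a terminating 0:
  8 -> 111111110 (9 bits)
  11 -> 111111111110 (12 bits)
  1 -> 10 (2 bits)
  1 -> 10 (2 bits)
  7 -> 11111110 (8 bits)
Total length = 9 + 12 + 2 + 2 + 8 = 33 bits.

Unary([8, 11, 1, 1, 7]) = 111111110111111111110101011111110 (33 bits)


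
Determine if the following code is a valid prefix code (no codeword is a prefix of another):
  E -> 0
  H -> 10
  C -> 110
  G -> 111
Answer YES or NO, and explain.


Checking each pair (does one codeword prefix another?):
  E='0' vs H='10': no prefix
  E='0' vs C='110': no prefix
  E='0' vs G='111': no prefix
  H='10' vs E='0': no prefix
  H='10' vs C='110': no prefix
  H='10' vs G='111': no prefix
  C='110' vs E='0': no prefix
  C='110' vs H='10': no prefix
  C='110' vs G='111': no prefix
  G='111' vs E='0': no prefix
  G='111' vs H='10': no prefix
  G='111' vs C='110': no prefix
No violation found over all pairs.

YES -- this is a valid prefix code. No codeword is a prefix of any other codeword.


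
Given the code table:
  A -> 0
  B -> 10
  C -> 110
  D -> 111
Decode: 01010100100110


Decoding:
0 -> A
10 -> B
10 -> B
10 -> B
0 -> A
10 -> B
0 -> A
110 -> C


Result: ABBBABAC


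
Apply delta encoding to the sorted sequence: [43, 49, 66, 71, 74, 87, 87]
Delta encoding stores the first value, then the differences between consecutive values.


First value: 43
Deltas:
  49 - 43 = 6
  66 - 49 = 17
  71 - 66 = 5
  74 - 71 = 3
  87 - 74 = 13
  87 - 87 = 0


Delta encoded: [43, 6, 17, 5, 3, 13, 0]


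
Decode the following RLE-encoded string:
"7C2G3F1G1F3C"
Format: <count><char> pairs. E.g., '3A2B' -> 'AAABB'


Expanding each <count><char> pair:
  7C -> 'CCCCCCC'
  2G -> 'GG'
  3F -> 'FFF'
  1G -> 'G'
  1F -> 'F'
  3C -> 'CCC'

Decoded = CCCCCCCGGFFFGFCCC


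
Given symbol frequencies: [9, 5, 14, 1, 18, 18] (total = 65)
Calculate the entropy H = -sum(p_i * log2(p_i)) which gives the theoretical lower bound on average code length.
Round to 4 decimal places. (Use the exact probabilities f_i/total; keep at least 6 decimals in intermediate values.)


Per-symbol terms -p_i * log2(p_i) with p_i = f_i/65:
  p = 9/65 = 0.138462: log2(p) = -2.852443, -p*log2(p) = 0.394954
  p = 5/65 = 0.076923: log2(p) = -3.700440, -p*log2(p) = 0.284649
  p = 14/65 = 0.215385: log2(p) = -2.215013, -p*log2(p) = 0.477080
  p = 1/65 = 0.015385: log2(p) = -6.022368, -p*log2(p) = 0.092652
  p = 18/65 = 0.276923: log2(p) = -1.852443, -p*log2(p) = 0.512984
  p = 18/65 = 0.276923: log2(p) = -1.852443, -p*log2(p) = 0.512984
H = 0.394954 + 0.284649 + 0.477080 + 0.092652 + 0.512984 + 0.512984 = 2.275303

H = 2.2753 bits/symbol


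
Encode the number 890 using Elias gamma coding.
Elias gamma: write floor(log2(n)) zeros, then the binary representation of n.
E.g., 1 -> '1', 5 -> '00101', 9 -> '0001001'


num_bits = floor(log2(890)) + 1 = 10
leading_zeros = num_bits - 1 = 9
binary(890) = 1101111010

Elias gamma(890) = '000000000' + '1101111010' = 0000000001101111010 (19 bits)


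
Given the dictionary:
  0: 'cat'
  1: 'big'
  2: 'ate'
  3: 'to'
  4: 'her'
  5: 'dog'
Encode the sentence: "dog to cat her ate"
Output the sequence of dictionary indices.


Look up each word in the dictionary:
  'dog' -> 5
  'to' -> 3
  'cat' -> 0
  'her' -> 4
  'ate' -> 2

Encoded: [5, 3, 0, 4, 2]


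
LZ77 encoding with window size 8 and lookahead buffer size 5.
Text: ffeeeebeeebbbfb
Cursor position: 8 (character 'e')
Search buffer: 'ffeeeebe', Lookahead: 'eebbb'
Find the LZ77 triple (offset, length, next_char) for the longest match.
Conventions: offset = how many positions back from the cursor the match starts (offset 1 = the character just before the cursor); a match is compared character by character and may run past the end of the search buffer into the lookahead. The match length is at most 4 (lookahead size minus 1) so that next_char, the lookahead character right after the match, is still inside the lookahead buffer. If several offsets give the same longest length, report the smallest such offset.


Try each offset into the search buffer:
  offset=1 (pos 7, char 'e'): match length 2
  offset=2 (pos 6, char 'b'): match length 0
  offset=3 (pos 5, char 'e'): match length 1
  offset=4 (pos 4, char 'e'): match length 3
  offset=5 (pos 3, char 'e'): match length 2
  offset=6 (pos 2, char 'e'): match length 2
  offset=7 (pos 1, char 'f'): match length 0
  offset=8 (pos 0, char 'f'): match length 0
Longest match has length 3 at offset 4.
next_char = character at position 8 + 3 = 11 -> 'b'

Best match: offset=4, length=3 (matching 'eeb' starting at position 4)
LZ77 triple: (4, 3, 'b')


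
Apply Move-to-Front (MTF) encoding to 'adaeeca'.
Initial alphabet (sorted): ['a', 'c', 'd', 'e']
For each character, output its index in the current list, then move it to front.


MTF encoding:
'a': index 0 in ['a', 'c', 'd', 'e'] -> ['a', 'c', 'd', 'e']
'd': index 2 in ['a', 'c', 'd', 'e'] -> ['d', 'a', 'c', 'e']
'a': index 1 in ['d', 'a', 'c', 'e'] -> ['a', 'd', 'c', 'e']
'e': index 3 in ['a', 'd', 'c', 'e'] -> ['e', 'a', 'd', 'c']
'e': index 0 in ['e', 'a', 'd', 'c'] -> ['e', 'a', 'd', 'c']
'c': index 3 in ['e', 'a', 'd', 'c'] -> ['c', 'e', 'a', 'd']
'a': index 2 in ['c', 'e', 'a', 'd'] -> ['a', 'c', 'e', 'd']


Output: [0, 2, 1, 3, 0, 3, 2]


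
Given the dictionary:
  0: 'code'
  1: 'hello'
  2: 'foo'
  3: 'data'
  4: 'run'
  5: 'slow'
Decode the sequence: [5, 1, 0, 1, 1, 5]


Look up each index in the dictionary:
  5 -> 'slow'
  1 -> 'hello'
  0 -> 'code'
  1 -> 'hello'
  1 -> 'hello'
  5 -> 'slow'

Decoded: "slow hello code hello hello slow"


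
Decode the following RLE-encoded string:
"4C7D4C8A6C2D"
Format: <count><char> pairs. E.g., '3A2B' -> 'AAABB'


Expanding each <count><char> pair:
  4C -> 'CCCC'
  7D -> 'DDDDDDD'
  4C -> 'CCCC'
  8A -> 'AAAAAAAA'
  6C -> 'CCCCCC'
  2D -> 'DD'

Decoded = CCCCDDDDDDDCCCCAAAAAAAACCCCCCDD


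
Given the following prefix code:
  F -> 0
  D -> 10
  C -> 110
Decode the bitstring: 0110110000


Decoding step by step:
Bits 0 -> F
Bits 110 -> C
Bits 110 -> C
Bits 0 -> F
Bits 0 -> F
Bits 0 -> F


Decoded message: FCCFFF


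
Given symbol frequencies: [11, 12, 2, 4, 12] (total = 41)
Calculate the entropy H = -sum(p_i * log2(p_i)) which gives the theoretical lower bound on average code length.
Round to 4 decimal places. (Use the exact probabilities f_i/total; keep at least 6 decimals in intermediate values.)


Per-symbol terms -p_i * log2(p_i) with p_i = f_i/41:
  p = 11/41 = 0.268293: log2(p) = -1.898120, -p*log2(p) = 0.509252
  p = 12/41 = 0.292683: log2(p) = -1.772590, -p*log2(p) = 0.518807
  p = 2/41 = 0.048780: log2(p) = -4.357552, -p*log2(p) = 0.212564
  p = 4/41 = 0.097561: log2(p) = -3.357552, -p*log2(p) = 0.327566
  p = 12/41 = 0.292683: log2(p) = -1.772590, -p*log2(p) = 0.518807
H = 0.509252 + 0.518807 + 0.212564 + 0.327566 + 0.518807 = 2.086996

H = 2.087 bits/symbol


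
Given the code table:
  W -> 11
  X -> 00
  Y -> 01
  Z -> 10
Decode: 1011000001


Decoding:
10 -> Z
11 -> W
00 -> X
00 -> X
01 -> Y


Result: ZWXXY


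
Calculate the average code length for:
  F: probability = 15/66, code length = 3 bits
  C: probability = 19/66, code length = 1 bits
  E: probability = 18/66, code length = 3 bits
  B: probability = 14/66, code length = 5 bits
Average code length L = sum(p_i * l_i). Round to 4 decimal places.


Weighted contributions p_i * l_i:
  F: (15/66) * 3 = 45/66
  C: (19/66) * 1 = 19/66
  E: (18/66) * 3 = 54/66
  B: (14/66) * 5 = 70/66
Sum = (45 + 19 + 54 + 70)/66 = 188/66

L = 188/66 = 2.8485 bits/symbol


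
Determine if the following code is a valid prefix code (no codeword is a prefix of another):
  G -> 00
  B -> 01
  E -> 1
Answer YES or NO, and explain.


Checking each pair (does one codeword prefix another?):
  G='00' vs B='01': no prefix
  G='00' vs E='1': no prefix
  B='01' vs G='00': no prefix
  B='01' vs E='1': no prefix
  E='1' vs G='00': no prefix
  E='1' vs B='01': no prefix
No violation found over all pairs.

YES -- this is a valid prefix code. No codeword is a prefix of any other codeword.


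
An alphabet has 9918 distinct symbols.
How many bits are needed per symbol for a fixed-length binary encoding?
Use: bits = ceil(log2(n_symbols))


log2(9918) = 13.2758
Bracket: 2^13 = 8192 < 9918 <= 2^14 = 16384
So ceil(log2(9918)) = 14

bits = ceil(log2(9918)) = ceil(13.2758) = 14 bits


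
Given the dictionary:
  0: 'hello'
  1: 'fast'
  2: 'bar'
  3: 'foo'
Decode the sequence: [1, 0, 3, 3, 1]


Look up each index in the dictionary:
  1 -> 'fast'
  0 -> 'hello'
  3 -> 'foo'
  3 -> 'foo'
  1 -> 'fast'

Decoded: "fast hello foo foo fast"


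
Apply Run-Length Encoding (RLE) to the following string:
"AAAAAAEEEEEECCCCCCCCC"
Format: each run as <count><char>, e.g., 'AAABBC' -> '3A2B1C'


Scanning runs left to right:
  i=0: run of 'A' x 6 -> '6A'
  i=6: run of 'E' x 6 -> '6E'
  i=12: run of 'C' x 9 -> '9C'

RLE = 6A6E9C


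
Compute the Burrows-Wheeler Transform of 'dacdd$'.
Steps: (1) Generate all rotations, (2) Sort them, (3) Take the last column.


Rotations (sorted):
  0: $dacdd -> last char: d
  1: acdd$d -> last char: d
  2: cdd$da -> last char: a
  3: d$dacd -> last char: d
  4: dacdd$ -> last char: $
  5: dd$dac -> last char: c


BWT = ddad$c


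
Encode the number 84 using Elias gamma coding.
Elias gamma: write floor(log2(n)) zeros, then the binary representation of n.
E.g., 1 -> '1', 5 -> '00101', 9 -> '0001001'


num_bits = floor(log2(84)) + 1 = 7
leading_zeros = num_bits - 1 = 6
binary(84) = 1010100

Elias gamma(84) = '000000' + '1010100' = 0000001010100 (13 bits)


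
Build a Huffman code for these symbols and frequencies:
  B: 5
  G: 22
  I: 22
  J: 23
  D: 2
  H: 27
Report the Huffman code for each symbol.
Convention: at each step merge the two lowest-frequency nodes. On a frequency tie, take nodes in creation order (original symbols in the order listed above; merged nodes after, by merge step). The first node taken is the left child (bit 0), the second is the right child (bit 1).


Huffman tree construction:
Step 1: Merge D(2) + B(5) = 7
Step 2: Merge (D+B)(7) + G(22) = 29
Step 3: Merge I(22) + J(23) = 45
Step 4: Merge H(27) + ((D+B)+G)(29) = 56
Step 5: Merge (I+J)(45) + (H+((D+B)+G))(56) = 101
Read each symbol's code off the tree from the root (left child = 0, right child = 1).

Codes:
  B: 1101 (length 4)
  G: 111 (length 3)
  I: 00 (length 2)
  J: 01 (length 2)
  D: 1100 (length 4)
  H: 10 (length 2)
Average code length: 238/101 = 2.3564 bits/symbol


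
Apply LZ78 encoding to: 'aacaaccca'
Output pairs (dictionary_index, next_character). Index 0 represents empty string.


LZ78 encoding steps:
Dictionary: {0: ''}
Step 1: w='' (idx 0), next='a' -> output (0, 'a'), add 'a' as idx 1
Step 2: w='a' (idx 1), next='c' -> output (1, 'c'), add 'ac' as idx 2
Step 3: w='a' (idx 1), next='a' -> output (1, 'a'), add 'aa' as idx 3
Step 4: w='' (idx 0), next='c' -> output (0, 'c'), add 'c' as idx 4
Step 5: w='c' (idx 4), next='c' -> output (4, 'c'), add 'cc' as idx 5
Step 6: w='a' (idx 1), end of input -> output (1, '')


Encoded: [(0, 'a'), (1, 'c'), (1, 'a'), (0, 'c'), (4, 'c'), (1, '')]


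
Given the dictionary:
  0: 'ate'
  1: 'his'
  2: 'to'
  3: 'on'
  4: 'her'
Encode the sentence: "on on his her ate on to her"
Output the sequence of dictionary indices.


Look up each word in the dictionary:
  'on' -> 3
  'on' -> 3
  'his' -> 1
  'her' -> 4
  'ate' -> 0
  'on' -> 3
  'to' -> 2
  'her' -> 4

Encoded: [3, 3, 1, 4, 0, 3, 2, 4]


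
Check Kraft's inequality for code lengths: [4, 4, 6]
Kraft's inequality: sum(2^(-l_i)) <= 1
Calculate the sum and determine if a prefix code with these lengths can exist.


Sum = 2^(-4) + 2^(-4) + 2^(-6)
    = 0.0625 + 0.0625 + 0.015625
    = 9/64 = 0.140625
Since 0.140625 <= 1, Kraft's inequality IS satisfied.
A prefix code with these lengths CAN exist.

Kraft sum = 0.140625. Satisfied.


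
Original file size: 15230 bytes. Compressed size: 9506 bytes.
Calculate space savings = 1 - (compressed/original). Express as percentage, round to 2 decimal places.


ratio = compressed/original = 9506/15230 = 0.624163
savings = 1 - ratio = 1 - 0.624163 = 0.375837
as a percentage: 0.375837 * 100 = 37.58%

Space savings = 1 - 9506/15230 = 37.58%


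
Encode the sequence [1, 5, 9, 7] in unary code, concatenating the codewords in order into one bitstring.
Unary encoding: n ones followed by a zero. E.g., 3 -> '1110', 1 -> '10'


Encode each number as n ones followed by a terminating 0:
  1 -> 10 (2 bits)
  5 -> 111110 (6 bits)
  9 -> 1111111110 (10 bits)
  7 -> 11111110 (8 bits)
Total length = 2 + 6 + 10 + 8 = 26 bits.

Unary([1, 5, 9, 7]) = 10111110111111111011111110 (26 bits)


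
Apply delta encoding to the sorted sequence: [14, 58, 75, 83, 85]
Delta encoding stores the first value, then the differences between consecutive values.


First value: 14
Deltas:
  58 - 14 = 44
  75 - 58 = 17
  83 - 75 = 8
  85 - 83 = 2


Delta encoded: [14, 44, 17, 8, 2]


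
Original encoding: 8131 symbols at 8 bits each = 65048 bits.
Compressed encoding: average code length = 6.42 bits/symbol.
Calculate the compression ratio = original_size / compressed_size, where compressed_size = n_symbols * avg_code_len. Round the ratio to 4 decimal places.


original_size = n_symbols * orig_bits = 8131 * 8 = 65048 bits
compressed_size = n_symbols * avg_code_len = 8131 * 6.42 = 52201.02 bits
ratio = original_size / compressed_size = 65048 / 52201.02 = 1.2461

Compression ratio = 1.2461


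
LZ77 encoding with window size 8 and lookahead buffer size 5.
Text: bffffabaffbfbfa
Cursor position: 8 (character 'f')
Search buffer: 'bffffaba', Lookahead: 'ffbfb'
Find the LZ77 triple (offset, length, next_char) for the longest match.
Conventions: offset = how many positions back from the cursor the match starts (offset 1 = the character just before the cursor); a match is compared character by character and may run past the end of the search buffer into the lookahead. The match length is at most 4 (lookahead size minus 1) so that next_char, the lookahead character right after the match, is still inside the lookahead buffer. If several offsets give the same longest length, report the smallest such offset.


Try each offset into the search buffer:
  offset=1 (pos 7, char 'a'): match length 0
  offset=2 (pos 6, char 'b'): match length 0
  offset=3 (pos 5, char 'a'): match length 0
  offset=4 (pos 4, char 'f'): match length 1
  offset=5 (pos 3, char 'f'): match length 2
  offset=6 (pos 2, char 'f'): match length 2
  offset=7 (pos 1, char 'f'): match length 2
  offset=8 (pos 0, char 'b'): match length 0
Longest match has length 2, found at offsets 5, 6, 7; take the smallest, offset 5.
next_char = character at position 8 + 2 = 10 -> 'b'

Best match: offset=5, length=2 (matching 'ff' starting at position 3)
LZ77 triple: (5, 2, 'b')


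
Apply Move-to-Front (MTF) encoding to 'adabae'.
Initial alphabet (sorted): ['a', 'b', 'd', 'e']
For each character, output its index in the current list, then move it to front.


MTF encoding:
'a': index 0 in ['a', 'b', 'd', 'e'] -> ['a', 'b', 'd', 'e']
'd': index 2 in ['a', 'b', 'd', 'e'] -> ['d', 'a', 'b', 'e']
'a': index 1 in ['d', 'a', 'b', 'e'] -> ['a', 'd', 'b', 'e']
'b': index 2 in ['a', 'd', 'b', 'e'] -> ['b', 'a', 'd', 'e']
'a': index 1 in ['b', 'a', 'd', 'e'] -> ['a', 'b', 'd', 'e']
'e': index 3 in ['a', 'b', 'd', 'e'] -> ['e', 'a', 'b', 'd']


Output: [0, 2, 1, 2, 1, 3]


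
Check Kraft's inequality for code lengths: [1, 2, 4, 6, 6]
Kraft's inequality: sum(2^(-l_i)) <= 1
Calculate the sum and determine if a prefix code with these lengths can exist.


Sum = 2^(-1) + 2^(-2) + 2^(-4) + 2^(-6) + 2^(-6)
    = 0.5 + 0.25 + 0.0625 + 0.015625 + 0.015625
    = 54/64 = 0.84375
Since 0.84375 <= 1, Kraft's inequality IS satisfied.
A prefix code with these lengths CAN exist.

Kraft sum = 0.84375. Satisfied.


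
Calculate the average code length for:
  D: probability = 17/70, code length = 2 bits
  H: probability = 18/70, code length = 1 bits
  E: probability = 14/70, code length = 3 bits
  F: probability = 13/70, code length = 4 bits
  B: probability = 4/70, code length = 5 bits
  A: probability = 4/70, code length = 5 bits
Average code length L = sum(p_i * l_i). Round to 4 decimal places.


Weighted contributions p_i * l_i:
  D: (17/70) * 2 = 34/70
  H: (18/70) * 1 = 18/70
  E: (14/70) * 3 = 42/70
  F: (13/70) * 4 = 52/70
  B: (4/70) * 5 = 20/70
  A: (4/70) * 5 = 20/70
Sum = (34 + 18 + 42 + 52 + 20 + 20)/70 = 186/70

L = 186/70 = 2.6571 bits/symbol


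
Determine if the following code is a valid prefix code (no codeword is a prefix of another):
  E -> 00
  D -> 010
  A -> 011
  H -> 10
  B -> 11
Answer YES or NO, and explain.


Checking each pair (does one codeword prefix another?):
  E='00' vs D='010': no prefix
  E='00' vs A='011': no prefix
  E='00' vs H='10': no prefix
  E='00' vs B='11': no prefix
  D='010' vs E='00': no prefix
  D='010' vs A='011': no prefix
  D='010' vs H='10': no prefix
  D='010' vs B='11': no prefix
  A='011' vs E='00': no prefix
  A='011' vs D='010': no prefix
  A='011' vs H='10': no prefix
  A='011' vs B='11': no prefix
  H='10' vs E='00': no prefix
  H='10' vs D='010': no prefix
  H='10' vs A='011': no prefix
  H='10' vs B='11': no prefix
  B='11' vs E='00': no prefix
  B='11' vs D='010': no prefix
  B='11' vs A='011': no prefix
  B='11' vs H='10': no prefix
No violation found over all pairs.

YES -- this is a valid prefix code. No codeword is a prefix of any other codeword.


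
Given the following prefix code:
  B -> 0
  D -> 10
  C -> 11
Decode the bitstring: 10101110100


Decoding step by step:
Bits 10 -> D
Bits 10 -> D
Bits 11 -> C
Bits 10 -> D
Bits 10 -> D
Bits 0 -> B


Decoded message: DDCDDB


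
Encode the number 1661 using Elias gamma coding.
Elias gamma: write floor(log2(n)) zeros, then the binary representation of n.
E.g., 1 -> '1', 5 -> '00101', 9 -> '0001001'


num_bits = floor(log2(1661)) + 1 = 11
leading_zeros = num_bits - 1 = 10
binary(1661) = 11001111101

Elias gamma(1661) = '0000000000' + '11001111101' = 000000000011001111101 (21 bits)


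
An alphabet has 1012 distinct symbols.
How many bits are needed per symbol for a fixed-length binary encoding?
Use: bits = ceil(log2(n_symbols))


log2(1012) = 9.983
Bracket: 2^9 = 512 < 1012 <= 2^10 = 1024
So ceil(log2(1012)) = 10

bits = ceil(log2(1012)) = ceil(9.983) = 10 bits


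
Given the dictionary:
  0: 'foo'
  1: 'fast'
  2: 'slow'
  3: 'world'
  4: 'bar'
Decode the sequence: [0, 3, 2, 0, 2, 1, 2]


Look up each index in the dictionary:
  0 -> 'foo'
  3 -> 'world'
  2 -> 'slow'
  0 -> 'foo'
  2 -> 'slow'
  1 -> 'fast'
  2 -> 'slow'

Decoded: "foo world slow foo slow fast slow"


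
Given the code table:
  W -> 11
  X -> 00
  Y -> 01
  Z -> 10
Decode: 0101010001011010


Decoding:
01 -> Y
01 -> Y
01 -> Y
00 -> X
01 -> Y
01 -> Y
10 -> Z
10 -> Z


Result: YYYXYYZZ


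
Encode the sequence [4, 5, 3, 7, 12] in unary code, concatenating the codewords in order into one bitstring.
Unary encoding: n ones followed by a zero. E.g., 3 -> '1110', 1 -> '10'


Encode each number as n ones followed by a terminating 0:
  4 -> 11110 (5 bits)
  5 -> 111110 (6 bits)
  3 -> 1110 (4 bits)
  7 -> 11111110 (8 bits)
  12 -> 1111111111110 (13 bits)
Total length = 5 + 6 + 4 + 8 + 13 = 36 bits.

Unary([4, 5, 3, 7, 12]) = 111101111101110111111101111111111110 (36 bits)


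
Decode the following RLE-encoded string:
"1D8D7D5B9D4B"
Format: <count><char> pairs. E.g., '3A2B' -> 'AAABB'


Expanding each <count><char> pair:
  1D -> 'D'
  8D -> 'DDDDDDDD'
  7D -> 'DDDDDDD'
  5B -> 'BBBBB'
  9D -> 'DDDDDDDDD'
  4B -> 'BBBB'

Decoded = DDDDDDDDDDDDDDDDBBBBBDDDDDDDDDBBBB


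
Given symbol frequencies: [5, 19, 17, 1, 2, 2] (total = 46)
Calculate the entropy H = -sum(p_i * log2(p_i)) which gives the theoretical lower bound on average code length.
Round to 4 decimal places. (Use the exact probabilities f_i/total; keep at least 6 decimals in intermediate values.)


Per-symbol terms -p_i * log2(p_i) with p_i = f_i/46:
  p = 5/46 = 0.108696: log2(p) = -3.201634, -p*log2(p) = 0.348004
  p = 19/46 = 0.413043: log2(p) = -1.275634, -p*log2(p) = 0.526892
  p = 17/46 = 0.369565: log2(p) = -1.436099, -p*log2(p) = 0.530732
  p = 1/46 = 0.021739: log2(p) = -5.523562, -p*log2(p) = 0.120077
  p = 2/46 = 0.043478: log2(p) = -4.523562, -p*log2(p) = 0.196677
  p = 2/46 = 0.043478: log2(p) = -4.523562, -p*log2(p) = 0.196677
H = 0.348004 + 0.526892 + 0.530732 + 0.120077 + 0.196677 + 0.196677 = 1.919059

H = 1.9191 bits/symbol


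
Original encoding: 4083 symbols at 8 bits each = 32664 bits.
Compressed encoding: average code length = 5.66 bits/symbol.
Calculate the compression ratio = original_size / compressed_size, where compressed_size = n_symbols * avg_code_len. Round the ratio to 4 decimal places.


original_size = n_symbols * orig_bits = 4083 * 8 = 32664 bits
compressed_size = n_symbols * avg_code_len = 4083 * 5.66 = 23109.78 bits
ratio = original_size / compressed_size = 32664 / 23109.78 = 1.4134

Compression ratio = 1.4134


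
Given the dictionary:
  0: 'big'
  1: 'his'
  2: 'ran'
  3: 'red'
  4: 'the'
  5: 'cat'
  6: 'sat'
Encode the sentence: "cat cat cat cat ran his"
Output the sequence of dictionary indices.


Look up each word in the dictionary:
  'cat' -> 5
  'cat' -> 5
  'cat' -> 5
  'cat' -> 5
  'ran' -> 2
  'his' -> 1

Encoded: [5, 5, 5, 5, 2, 1]


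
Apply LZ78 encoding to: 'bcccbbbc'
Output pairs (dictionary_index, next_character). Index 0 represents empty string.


LZ78 encoding steps:
Dictionary: {0: ''}
Step 1: w='' (idx 0), next='b' -> output (0, 'b'), add 'b' as idx 1
Step 2: w='' (idx 0), next='c' -> output (0, 'c'), add 'c' as idx 2
Step 3: w='c' (idx 2), next='c' -> output (2, 'c'), add 'cc' as idx 3
Step 4: w='b' (idx 1), next='b' -> output (1, 'b'), add 'bb' as idx 4
Step 5: w='b' (idx 1), next='c' -> output (1, 'c'), add 'bc' as idx 5


Encoded: [(0, 'b'), (0, 'c'), (2, 'c'), (1, 'b'), (1, 'c')]


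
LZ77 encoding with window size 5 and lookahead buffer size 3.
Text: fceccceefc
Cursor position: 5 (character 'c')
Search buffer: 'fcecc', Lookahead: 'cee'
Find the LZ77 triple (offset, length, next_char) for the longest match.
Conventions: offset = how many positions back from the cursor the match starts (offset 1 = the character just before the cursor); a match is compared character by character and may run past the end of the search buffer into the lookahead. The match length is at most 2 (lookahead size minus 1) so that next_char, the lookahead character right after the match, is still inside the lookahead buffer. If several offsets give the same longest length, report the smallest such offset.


Try each offset into the search buffer:
  offset=1 (pos 4, char 'c'): match length 1
  offset=2 (pos 3, char 'c'): match length 1
  offset=3 (pos 2, char 'e'): match length 0
  offset=4 (pos 1, char 'c'): match length 2
  offset=5 (pos 0, char 'f'): match length 0
Longest match has length 2 at offset 4.
next_char = character at position 5 + 2 = 7 -> 'e'

Best match: offset=4, length=2 (matching 'ce' starting at position 1)
LZ77 triple: (4, 2, 'e')


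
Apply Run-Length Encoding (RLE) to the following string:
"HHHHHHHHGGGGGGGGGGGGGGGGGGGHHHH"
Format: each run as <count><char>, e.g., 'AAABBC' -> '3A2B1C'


Scanning runs left to right:
  i=0: run of 'H' x 8 -> '8H'
  i=8: run of 'G' x 19 -> '19G'
  i=27: run of 'H' x 4 -> '4H'

RLE = 8H19G4H


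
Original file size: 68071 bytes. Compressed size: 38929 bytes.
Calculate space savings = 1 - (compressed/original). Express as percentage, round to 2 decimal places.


ratio = compressed/original = 38929/68071 = 0.571888
savings = 1 - ratio = 1 - 0.571888 = 0.428112
as a percentage: 0.428112 * 100 = 42.81%

Space savings = 1 - 38929/68071 = 42.81%


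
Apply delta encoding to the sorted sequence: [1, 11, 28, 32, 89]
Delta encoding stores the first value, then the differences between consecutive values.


First value: 1
Deltas:
  11 - 1 = 10
  28 - 11 = 17
  32 - 28 = 4
  89 - 32 = 57


Delta encoded: [1, 10, 17, 4, 57]


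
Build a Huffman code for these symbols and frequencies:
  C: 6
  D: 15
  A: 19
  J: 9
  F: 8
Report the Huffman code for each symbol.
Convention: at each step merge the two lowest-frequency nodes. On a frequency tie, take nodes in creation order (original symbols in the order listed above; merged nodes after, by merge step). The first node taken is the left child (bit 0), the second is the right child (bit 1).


Huffman tree construction:
Step 1: Merge C(6) + F(8) = 14
Step 2: Merge J(9) + (C+F)(14) = 23
Step 3: Merge D(15) + A(19) = 34
Step 4: Merge (J+(C+F))(23) + (D+A)(34) = 57
Read each symbol's code off the tree from the root (left child = 0, right child = 1).

Codes:
  C: 010 (length 3)
  D: 10 (length 2)
  A: 11 (length 2)
  J: 00 (length 2)
  F: 011 (length 3)
Average code length: 128/57 = 2.2456 bits/symbol


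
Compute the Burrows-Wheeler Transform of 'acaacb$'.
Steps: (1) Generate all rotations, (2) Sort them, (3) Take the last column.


Rotations (sorted):
  0: $acaacb -> last char: b
  1: aacb$ac -> last char: c
  2: acaacb$ -> last char: $
  3: acb$aca -> last char: a
  4: b$acaac -> last char: c
  5: caacb$a -> last char: a
  6: cb$acaa -> last char: a


BWT = bc$acaa


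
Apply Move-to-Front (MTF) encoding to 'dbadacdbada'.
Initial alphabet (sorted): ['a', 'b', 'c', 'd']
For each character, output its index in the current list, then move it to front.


MTF encoding:
'd': index 3 in ['a', 'b', 'c', 'd'] -> ['d', 'a', 'b', 'c']
'b': index 2 in ['d', 'a', 'b', 'c'] -> ['b', 'd', 'a', 'c']
'a': index 2 in ['b', 'd', 'a', 'c'] -> ['a', 'b', 'd', 'c']
'd': index 2 in ['a', 'b', 'd', 'c'] -> ['d', 'a', 'b', 'c']
'a': index 1 in ['d', 'a', 'b', 'c'] -> ['a', 'd', 'b', 'c']
'c': index 3 in ['a', 'd', 'b', 'c'] -> ['c', 'a', 'd', 'b']
'd': index 2 in ['c', 'a', 'd', 'b'] -> ['d', 'c', 'a', 'b']
'b': index 3 in ['d', 'c', 'a', 'b'] -> ['b', 'd', 'c', 'a']
'a': index 3 in ['b', 'd', 'c', 'a'] -> ['a', 'b', 'd', 'c']
'd': index 2 in ['a', 'b', 'd', 'c'] -> ['d', 'a', 'b', 'c']
'a': index 1 in ['d', 'a', 'b', 'c'] -> ['a', 'd', 'b', 'c']


Output: [3, 2, 2, 2, 1, 3, 2, 3, 3, 2, 1]


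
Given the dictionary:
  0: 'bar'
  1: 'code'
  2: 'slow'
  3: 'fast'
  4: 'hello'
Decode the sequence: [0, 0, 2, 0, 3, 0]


Look up each index in the dictionary:
  0 -> 'bar'
  0 -> 'bar'
  2 -> 'slow'
  0 -> 'bar'
  3 -> 'fast'
  0 -> 'bar'

Decoded: "bar bar slow bar fast bar"


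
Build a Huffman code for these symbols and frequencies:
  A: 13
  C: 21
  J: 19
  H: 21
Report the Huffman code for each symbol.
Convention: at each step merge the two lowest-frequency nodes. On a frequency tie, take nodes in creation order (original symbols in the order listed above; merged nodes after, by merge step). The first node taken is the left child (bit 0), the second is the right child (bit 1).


Huffman tree construction:
Step 1: Merge A(13) + J(19) = 32
Step 2: Merge C(21) + H(21) = 42
Step 3: Merge (A+J)(32) + (C+H)(42) = 74
Read each symbol's code off the tree from the root (left child = 0, right child = 1).

Codes:
  A: 00 (length 2)
  C: 10 (length 2)
  J: 01 (length 2)
  H: 11 (length 2)
Average code length: 148/74 = 2.0000 bits/symbol


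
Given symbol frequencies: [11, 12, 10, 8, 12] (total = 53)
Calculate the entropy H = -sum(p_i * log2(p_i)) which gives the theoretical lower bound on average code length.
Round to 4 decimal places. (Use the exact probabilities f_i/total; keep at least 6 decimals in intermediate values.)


Per-symbol terms -p_i * log2(p_i) with p_i = f_i/53:
  p = 11/53 = 0.207547: log2(p) = -2.268489, -p*log2(p) = 0.470818
  p = 12/53 = 0.226415: log2(p) = -2.142958, -p*log2(p) = 0.485198
  p = 10/53 = 0.188679: log2(p) = -2.405992, -p*log2(p) = 0.453961
  p = 8/53 = 0.150943: log2(p) = -2.727920, -p*log2(p) = 0.411762
  p = 12/53 = 0.226415: log2(p) = -2.142958, -p*log2(p) = 0.485198
H = 0.470818 + 0.485198 + 0.453961 + 0.411762 + 0.485198 = 2.306937

H = 2.3069 bits/symbol


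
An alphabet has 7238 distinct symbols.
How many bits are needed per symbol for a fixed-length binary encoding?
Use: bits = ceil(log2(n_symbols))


log2(7238) = 12.8214
Bracket: 2^12 = 4096 < 7238 <= 2^13 = 8192
So ceil(log2(7238)) = 13

bits = ceil(log2(7238)) = ceil(12.8214) = 13 bits


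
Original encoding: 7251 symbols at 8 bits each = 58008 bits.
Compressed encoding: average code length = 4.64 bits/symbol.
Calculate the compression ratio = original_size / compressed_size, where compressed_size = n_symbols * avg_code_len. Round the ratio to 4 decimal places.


original_size = n_symbols * orig_bits = 7251 * 8 = 58008 bits
compressed_size = n_symbols * avg_code_len = 7251 * 4.64 = 33644.64 bits
ratio = original_size / compressed_size = 58008 / 33644.64 = 1.7241

Compression ratio = 1.7241


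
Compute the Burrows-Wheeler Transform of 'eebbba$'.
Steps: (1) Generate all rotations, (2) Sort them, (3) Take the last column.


Rotations (sorted):
  0: $eebbba -> last char: a
  1: a$eebbb -> last char: b
  2: ba$eebb -> last char: b
  3: bba$eeb -> last char: b
  4: bbba$ee -> last char: e
  5: ebbba$e -> last char: e
  6: eebbba$ -> last char: $


BWT = abbbee$


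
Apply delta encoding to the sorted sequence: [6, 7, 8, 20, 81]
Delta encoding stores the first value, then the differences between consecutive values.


First value: 6
Deltas:
  7 - 6 = 1
  8 - 7 = 1
  20 - 8 = 12
  81 - 20 = 61


Delta encoded: [6, 1, 1, 12, 61]


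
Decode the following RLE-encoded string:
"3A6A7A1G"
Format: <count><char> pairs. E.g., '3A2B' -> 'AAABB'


Expanding each <count><char> pair:
  3A -> 'AAA'
  6A -> 'AAAAAA'
  7A -> 'AAAAAAA'
  1G -> 'G'

Decoded = AAAAAAAAAAAAAAAAG


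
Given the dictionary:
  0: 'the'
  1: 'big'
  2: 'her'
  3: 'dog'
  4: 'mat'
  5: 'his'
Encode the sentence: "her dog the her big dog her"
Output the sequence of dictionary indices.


Look up each word in the dictionary:
  'her' -> 2
  'dog' -> 3
  'the' -> 0
  'her' -> 2
  'big' -> 1
  'dog' -> 3
  'her' -> 2

Encoded: [2, 3, 0, 2, 1, 3, 2]


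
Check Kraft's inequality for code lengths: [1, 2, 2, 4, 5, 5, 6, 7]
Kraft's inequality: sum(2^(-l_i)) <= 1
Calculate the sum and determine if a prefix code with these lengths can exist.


Sum = 2^(-1) + 2^(-2) + 2^(-2) + 2^(-4) + 2^(-5) + 2^(-5) + 2^(-6) + 2^(-7)
    = 0.5 + 0.25 + 0.25 + 0.0625 + 0.03125 + 0.03125 + 0.015625 + 0.0078125
    = 147/128 = 1.1484375
Since 1.1484375 > 1, Kraft's inequality is NOT satisfied.
A prefix code with these lengths CANNOT exist.

Kraft sum = 1.1484375. Not satisfied.


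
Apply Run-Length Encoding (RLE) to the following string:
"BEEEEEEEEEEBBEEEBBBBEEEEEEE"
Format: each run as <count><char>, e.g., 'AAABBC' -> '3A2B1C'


Scanning runs left to right:
  i=0: run of 'B' x 1 -> '1B'
  i=1: run of 'E' x 10 -> '10E'
  i=11: run of 'B' x 2 -> '2B'
  i=13: run of 'E' x 3 -> '3E'
  i=16: run of 'B' x 4 -> '4B'
  i=20: run of 'E' x 7 -> '7E'

RLE = 1B10E2B3E4B7E


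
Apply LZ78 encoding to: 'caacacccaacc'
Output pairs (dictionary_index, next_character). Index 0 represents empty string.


LZ78 encoding steps:
Dictionary: {0: ''}
Step 1: w='' (idx 0), next='c' -> output (0, 'c'), add 'c' as idx 1
Step 2: w='' (idx 0), next='a' -> output (0, 'a'), add 'a' as idx 2
Step 3: w='a' (idx 2), next='c' -> output (2, 'c'), add 'ac' as idx 3
Step 4: w='ac' (idx 3), next='c' -> output (3, 'c'), add 'acc' as idx 4
Step 5: w='c' (idx 1), next='a' -> output (1, 'a'), add 'ca' as idx 5
Step 6: w='acc' (idx 4), end of input -> output (4, '')


Encoded: [(0, 'c'), (0, 'a'), (2, 'c'), (3, 'c'), (1, 'a'), (4, '')]


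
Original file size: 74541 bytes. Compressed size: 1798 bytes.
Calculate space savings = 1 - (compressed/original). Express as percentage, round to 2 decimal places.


ratio = compressed/original = 1798/74541 = 0.024121
savings = 1 - ratio = 1 - 0.024121 = 0.975879
as a percentage: 0.975879 * 100 = 97.59%

Space savings = 1 - 1798/74541 = 97.59%


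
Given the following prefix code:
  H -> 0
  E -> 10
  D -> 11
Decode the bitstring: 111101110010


Decoding step by step:
Bits 11 -> D
Bits 11 -> D
Bits 0 -> H
Bits 11 -> D
Bits 10 -> E
Bits 0 -> H
Bits 10 -> E


Decoded message: DDHDEHE


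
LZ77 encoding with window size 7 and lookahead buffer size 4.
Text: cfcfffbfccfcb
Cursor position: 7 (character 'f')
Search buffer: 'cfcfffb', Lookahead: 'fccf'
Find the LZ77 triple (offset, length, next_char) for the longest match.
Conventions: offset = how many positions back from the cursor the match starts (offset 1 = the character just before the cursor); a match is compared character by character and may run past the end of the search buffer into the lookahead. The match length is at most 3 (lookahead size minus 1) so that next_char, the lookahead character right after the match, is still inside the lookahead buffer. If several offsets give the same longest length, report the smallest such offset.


Try each offset into the search buffer:
  offset=1 (pos 6, char 'b'): match length 0
  offset=2 (pos 5, char 'f'): match length 1
  offset=3 (pos 4, char 'f'): match length 1
  offset=4 (pos 3, char 'f'): match length 1
  offset=5 (pos 2, char 'c'): match length 0
  offset=6 (pos 1, char 'f'): match length 2
  offset=7 (pos 0, char 'c'): match length 0
Longest match has length 2 at offset 6.
next_char = character at position 7 + 2 = 9 -> 'c'

Best match: offset=6, length=2 (matching 'fc' starting at position 1)
LZ77 triple: (6, 2, 'c')


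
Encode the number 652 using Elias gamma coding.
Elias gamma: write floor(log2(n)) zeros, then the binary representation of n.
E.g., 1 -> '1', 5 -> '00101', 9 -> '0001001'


num_bits = floor(log2(652)) + 1 = 10
leading_zeros = num_bits - 1 = 9
binary(652) = 1010001100

Elias gamma(652) = '000000000' + '1010001100' = 0000000001010001100 (19 bits)


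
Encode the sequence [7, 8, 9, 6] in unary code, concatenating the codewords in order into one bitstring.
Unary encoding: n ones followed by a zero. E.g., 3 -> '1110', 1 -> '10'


Encode each number as n ones followed by a terminating 0:
  7 -> 11111110 (8 bits)
  8 -> 111111110 (9 bits)
  9 -> 1111111110 (10 bits)
  6 -> 1111110 (7 bits)
Total length = 8 + 9 + 10 + 7 = 34 bits.

Unary([7, 8, 9, 6]) = 1111111011111111011111111101111110 (34 bits)


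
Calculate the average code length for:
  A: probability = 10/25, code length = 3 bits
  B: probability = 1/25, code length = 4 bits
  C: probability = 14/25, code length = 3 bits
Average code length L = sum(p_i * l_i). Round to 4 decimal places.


Weighted contributions p_i * l_i:
  A: (10/25) * 3 = 30/25
  B: (1/25) * 4 = 4/25
  C: (14/25) * 3 = 42/25
Sum = (30 + 4 + 42)/25 = 76/25

L = 76/25 = 3.0400 bits/symbol


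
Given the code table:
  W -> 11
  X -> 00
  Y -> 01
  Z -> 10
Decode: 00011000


Decoding:
00 -> X
01 -> Y
10 -> Z
00 -> X


Result: XYZX


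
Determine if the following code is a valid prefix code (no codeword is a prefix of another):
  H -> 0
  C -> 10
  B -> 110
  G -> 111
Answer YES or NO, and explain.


Checking each pair (does one codeword prefix another?):
  H='0' vs C='10': no prefix
  H='0' vs B='110': no prefix
  H='0' vs G='111': no prefix
  C='10' vs H='0': no prefix
  C='10' vs B='110': no prefix
  C='10' vs G='111': no prefix
  B='110' vs H='0': no prefix
  B='110' vs C='10': no prefix
  B='110' vs G='111': no prefix
  G='111' vs H='0': no prefix
  G='111' vs C='10': no prefix
  G='111' vs B='110': no prefix
No violation found over all pairs.

YES -- this is a valid prefix code. No codeword is a prefix of any other codeword.


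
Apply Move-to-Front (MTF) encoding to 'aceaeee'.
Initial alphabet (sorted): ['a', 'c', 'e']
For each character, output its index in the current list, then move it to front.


MTF encoding:
'a': index 0 in ['a', 'c', 'e'] -> ['a', 'c', 'e']
'c': index 1 in ['a', 'c', 'e'] -> ['c', 'a', 'e']
'e': index 2 in ['c', 'a', 'e'] -> ['e', 'c', 'a']
'a': index 2 in ['e', 'c', 'a'] -> ['a', 'e', 'c']
'e': index 1 in ['a', 'e', 'c'] -> ['e', 'a', 'c']
'e': index 0 in ['e', 'a', 'c'] -> ['e', 'a', 'c']
'e': index 0 in ['e', 'a', 'c'] -> ['e', 'a', 'c']


Output: [0, 1, 2, 2, 1, 0, 0]
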